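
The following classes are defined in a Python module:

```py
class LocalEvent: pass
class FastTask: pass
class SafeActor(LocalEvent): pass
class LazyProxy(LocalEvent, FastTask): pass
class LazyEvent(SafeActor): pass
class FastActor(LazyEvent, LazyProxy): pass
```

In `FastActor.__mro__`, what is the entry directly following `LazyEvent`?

L[FastActor] = FastActor + merge(L[LazyEvent], L[LazyProxy], [LazyEvent LazyProxy])
  take LazyEvent:  [LazyEvent SafeActor LocalEvent object] + [LazyProxy LocalEvent FastTask object] + [LazyEvent LazyProxy]
  take SafeActor:  [SafeActor LocalEvent object] + [LazyProxy LocalEvent FastTask object] + [LazyProxy]
  take LazyProxy:  [LocalEvent object] + [LazyProxy LocalEvent FastTask object] + [LazyProxy]
  take LocalEvent:  [LocalEvent object] + [LocalEvent FastTask object]
  take FastTask:  [object] + [FastTask object]
  take object:  [object] + [object]
MRO: FastActor LazyEvent SafeActor LazyProxy LocalEvent FastTask object
LazyEvent is at position 1; next is SafeActor.

SafeActor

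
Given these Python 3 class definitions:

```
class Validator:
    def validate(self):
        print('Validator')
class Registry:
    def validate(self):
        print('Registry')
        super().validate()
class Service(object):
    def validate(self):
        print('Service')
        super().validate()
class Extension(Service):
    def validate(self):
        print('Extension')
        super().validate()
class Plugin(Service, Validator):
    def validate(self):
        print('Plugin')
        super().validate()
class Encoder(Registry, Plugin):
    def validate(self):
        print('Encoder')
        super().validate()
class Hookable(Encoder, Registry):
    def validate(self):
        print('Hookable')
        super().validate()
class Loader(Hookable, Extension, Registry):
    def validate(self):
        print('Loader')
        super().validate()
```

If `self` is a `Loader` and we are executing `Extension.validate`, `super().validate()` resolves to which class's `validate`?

L[Loader] = Loader + merge(L[Hookable], L[Extension], L[Registry], [Hookable Extension Registry])
  take Hookable:  [Hookable Encoder Registry Plugin Service Validator object] + [Extension Service object] + [Registry object] + [Hookable Extension Registry]
  take Encoder:  [Encoder Registry Plugin Service Validator object] + [Extension Service object] + [Registry object] + [Extension Registry]
  take Extension:  [Registry Plugin Service Validator object] + [Extension Service object] + [Registry object] + [Extension Registry]
  take Registry:  [Registry Plugin Service Validator object] + [Service object] + [Registry object] + [Registry]
  take Plugin:  [Plugin Service Validator object] + [Service object] + [object]
  take Service:  [Service Validator object] + [Service object] + [object]
  take Validator:  [Validator object] + [object] + [object]
  take object:  [object] + [object] + [object]
MRO: Loader Hookable Encoder Extension Registry Plugin Service Validator object
super() in Extension.validate on a Loader instance goes to the class after Extension in Loader's MRO: Registry.

Registry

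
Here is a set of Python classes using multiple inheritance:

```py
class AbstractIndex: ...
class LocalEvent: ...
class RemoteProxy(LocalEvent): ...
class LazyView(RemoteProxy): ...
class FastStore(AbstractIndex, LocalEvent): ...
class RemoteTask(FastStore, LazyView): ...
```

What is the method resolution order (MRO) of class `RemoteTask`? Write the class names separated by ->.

RemoteTask -> FastStore -> AbstractIndex -> LazyView -> RemoteProxy -> LocalEvent -> object

L[RemoteTask] = RemoteTask + merge(L[FastStore], L[LazyView], [FastStore LazyView])
  take FastStore:  [FastStore AbstractIndex LocalEvent object] + [LazyView RemoteProxy LocalEvent object] + [FastStore LazyView]
  take AbstractIndex:  [AbstractIndex LocalEvent object] + [LazyView RemoteProxy LocalEvent object] + [LazyView]
  take LazyView:  [LocalEvent object] + [LazyView RemoteProxy LocalEvent object] + [LazyView]
  take RemoteProxy:  [LocalEvent object] + [RemoteProxy LocalEvent object]
  take LocalEvent:  [LocalEvent object] + [LocalEvent object]
  take object:  [object] + [object]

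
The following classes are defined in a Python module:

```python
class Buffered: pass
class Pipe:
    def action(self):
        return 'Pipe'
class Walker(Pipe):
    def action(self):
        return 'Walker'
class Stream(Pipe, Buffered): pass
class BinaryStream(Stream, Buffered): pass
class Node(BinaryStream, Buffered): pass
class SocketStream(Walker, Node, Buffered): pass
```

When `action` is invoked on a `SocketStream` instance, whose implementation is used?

L[SocketStream] = SocketStream + merge(L[Walker], L[Node], L[Buffered], [Walker Node Buffered])
  take Walker:  [Walker Pipe object] + [Node BinaryStream Stream Pipe Buffered object] + [Buffered object] + [Walker Node Buffered]
  take Node:  [Pipe object] + [Node BinaryStream Stream Pipe Buffered object] + [Buffered object] + [Node Buffered]
  take BinaryStream:  [Pipe object] + [BinaryStream Stream Pipe Buffered object] + [Buffered object] + [Buffered]
  take Stream:  [Pipe object] + [Stream Pipe Buffered object] + [Buffered object] + [Buffered]
  take Pipe:  [Pipe object] + [Pipe Buffered object] + [Buffered object] + [Buffered]
  take Buffered:  [object] + [Buffered object] + [Buffered object] + [Buffered]
  take object:  [object] + [object] + [object]
MRO: SocketStream Walker Node BinaryStream Stream Pipe Buffered object
action is defined in: Pipe, Walker. First along the MRO is Walker.

Walker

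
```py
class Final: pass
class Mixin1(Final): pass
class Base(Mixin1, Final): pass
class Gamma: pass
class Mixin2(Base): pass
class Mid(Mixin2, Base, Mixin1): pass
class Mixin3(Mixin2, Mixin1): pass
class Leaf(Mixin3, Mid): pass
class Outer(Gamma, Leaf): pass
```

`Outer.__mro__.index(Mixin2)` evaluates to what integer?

5

L[Outer] = Outer + merge(L[Gamma], L[Leaf], [Gamma Leaf])
  take Gamma:  [Gamma object] + [Leaf Mixin3 Mid Mixin2 Base Mixin1 Final object] + [Gamma Leaf]
  take Leaf:  [object] + [Leaf Mixin3 Mid Mixin2 Base Mixin1 Final object] + [Leaf]
  take Mixin3:  [object] + [Mixin3 Mid Mixin2 Base Mixin1 Final object]
  take Mid:  [object] + [Mid Mixin2 Base Mixin1 Final object]
  take Mixin2:  [object] + [Mixin2 Base Mixin1 Final object]
  take Base:  [object] + [Base Mixin1 Final object]
  take Mixin1:  [object] + [Mixin1 Final object]
  take Final:  [object] + [Final object]
  take object:  [object] + [object]
MRO: Outer Gamma Leaf Mixin3 Mid Mixin2 Base Mixin1 Final object
Mixin2 sits at index 5.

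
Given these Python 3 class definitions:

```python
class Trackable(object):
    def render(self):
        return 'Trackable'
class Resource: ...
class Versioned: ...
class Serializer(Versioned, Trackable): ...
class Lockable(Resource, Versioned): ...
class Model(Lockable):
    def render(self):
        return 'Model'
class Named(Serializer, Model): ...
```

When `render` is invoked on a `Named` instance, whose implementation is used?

Model

L[Named] = Named + merge(L[Serializer], L[Model], [Serializer Model])
  take Serializer:  [Serializer Versioned Trackable object] + [Model Lockable Resource Versioned object] + [Serializer Model]
  take Model:  [Versioned Trackable object] + [Model Lockable Resource Versioned object] + [Model]
  take Lockable:  [Versioned Trackable object] + [Lockable Resource Versioned object]
  take Resource:  [Versioned Trackable object] + [Resource Versioned object]
  take Versioned:  [Versioned Trackable object] + [Versioned object]
  take Trackable:  [Trackable object] + [object]
  take object:  [object] + [object]
MRO: Named Serializer Model Lockable Resource Versioned Trackable object
render is defined in: Model, Trackable. First along the MRO is Model.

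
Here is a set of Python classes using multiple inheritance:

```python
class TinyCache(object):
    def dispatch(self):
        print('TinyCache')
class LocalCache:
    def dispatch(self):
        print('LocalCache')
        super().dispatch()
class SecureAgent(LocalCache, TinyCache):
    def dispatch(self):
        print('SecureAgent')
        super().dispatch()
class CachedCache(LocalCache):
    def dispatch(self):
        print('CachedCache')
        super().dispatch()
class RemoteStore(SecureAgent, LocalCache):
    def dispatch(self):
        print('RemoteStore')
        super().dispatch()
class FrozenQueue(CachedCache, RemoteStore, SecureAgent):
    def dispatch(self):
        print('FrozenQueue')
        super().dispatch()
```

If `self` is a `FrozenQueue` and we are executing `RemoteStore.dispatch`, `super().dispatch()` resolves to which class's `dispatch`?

L[FrozenQueue] = FrozenQueue + merge(L[CachedCache], L[RemoteStore], L[SecureAgent], [CachedCache RemoteStore SecureAgent])
  take CachedCache:  [CachedCache LocalCache object] + [RemoteStore SecureAgent LocalCache TinyCache object] + [SecureAgent LocalCache TinyCache object] + [CachedCache RemoteStore SecureAgent]
  take RemoteStore:  [LocalCache object] + [RemoteStore SecureAgent LocalCache TinyCache object] + [SecureAgent LocalCache TinyCache object] + [RemoteStore SecureAgent]
  take SecureAgent:  [LocalCache object] + [SecureAgent LocalCache TinyCache object] + [SecureAgent LocalCache TinyCache object] + [SecureAgent]
  take LocalCache:  [LocalCache object] + [LocalCache TinyCache object] + [LocalCache TinyCache object]
  take TinyCache:  [object] + [TinyCache object] + [TinyCache object]
  take object:  [object] + [object] + [object]
MRO: FrozenQueue CachedCache RemoteStore SecureAgent LocalCache TinyCache object
super() in RemoteStore.dispatch on a FrozenQueue instance goes to the class after RemoteStore in FrozenQueue's MRO: SecureAgent.

SecureAgent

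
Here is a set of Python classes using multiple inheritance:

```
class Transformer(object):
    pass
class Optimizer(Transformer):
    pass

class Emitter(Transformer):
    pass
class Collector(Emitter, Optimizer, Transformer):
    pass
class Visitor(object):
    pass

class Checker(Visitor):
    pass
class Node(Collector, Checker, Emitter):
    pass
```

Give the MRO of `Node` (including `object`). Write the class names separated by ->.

Node -> Collector -> Checker -> Emitter -> Optimizer -> Transformer -> Visitor -> object

L[Node] = Node + merge(L[Collector], L[Checker], L[Emitter], [Collector Checker Emitter])
  take Collector:  [Collector Emitter Optimizer Transformer object] + [Checker Visitor object] + [Emitter Transformer object] + [Collector Checker Emitter]
  take Checker:  [Emitter Optimizer Transformer object] + [Checker Visitor object] + [Emitter Transformer object] + [Checker Emitter]
  take Emitter:  [Emitter Optimizer Transformer object] + [Visitor object] + [Emitter Transformer object] + [Emitter]
  take Optimizer:  [Optimizer Transformer object] + [Visitor object] + [Transformer object]
  take Transformer:  [Transformer object] + [Visitor object] + [Transformer object]
  take Visitor:  [object] + [Visitor object] + [object]
  take object:  [object] + [object] + [object]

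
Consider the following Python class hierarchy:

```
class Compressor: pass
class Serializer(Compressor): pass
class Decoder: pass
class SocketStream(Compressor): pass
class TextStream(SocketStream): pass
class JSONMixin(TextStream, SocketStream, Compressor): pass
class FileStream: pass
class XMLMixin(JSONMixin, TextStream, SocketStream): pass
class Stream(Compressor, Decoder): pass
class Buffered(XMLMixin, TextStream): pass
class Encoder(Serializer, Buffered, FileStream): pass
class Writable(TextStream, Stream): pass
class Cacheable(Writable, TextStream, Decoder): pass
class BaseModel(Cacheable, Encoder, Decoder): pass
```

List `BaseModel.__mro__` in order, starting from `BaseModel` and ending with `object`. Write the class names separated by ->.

BaseModel -> Cacheable -> Writable -> Encoder -> Serializer -> Buffered -> XMLMixin -> JSONMixin -> TextStream -> SocketStream -> Stream -> Compressor -> Decoder -> FileStream -> object

L[BaseModel] = BaseModel + merge(L[Cacheable], L[Encoder], L[Decoder], [Cacheable Encoder Decoder])
  take Cacheable:  [Cacheable Writable TextStream SocketStream Stream Compressor Decoder object] + [Encoder Serializer Buffered XMLMixin JSONMixin TextStream SocketStream Compressor FileStream object] + [Decoder object] + [Cacheable Encoder Decoder]
  take Writable:  [Writable TextStream SocketStream Stream Compressor Decoder object] + [Encoder Serializer Buffered XMLMixin JSONMixin TextStream SocketStream Compressor FileStream object] + [Decoder object] + [Encoder Decoder]
  take Encoder:  [TextStream SocketStream Stream Compressor Decoder object] + [Encoder Serializer Buffered XMLMixin JSONMixin TextStream SocketStream Compressor FileStream object] + [Decoder object] + [Encoder Decoder]
  take Serializer:  [TextStream SocketStream Stream Compressor Decoder object] + [Serializer Buffered XMLMixin JSONMixin TextStream SocketStream Compressor FileStream object] + [Decoder object] + [Decoder]
  take Buffered:  [TextStream SocketStream Stream Compressor Decoder object] + [Buffered XMLMixin JSONMixin TextStream SocketStream Compressor FileStream object] + [Decoder object] + [Decoder]
  take XMLMixin:  [TextStream SocketStream Stream Compressor Decoder object] + [XMLMixin JSONMixin TextStream SocketStream Compressor FileStream object] + [Decoder object] + [Decoder]
  take JSONMixin:  [TextStream SocketStream Stream Compressor Decoder object] + [JSONMixin TextStream SocketStream Compressor FileStream object] + [Decoder object] + [Decoder]
  take TextStream:  [TextStream SocketStream Stream Compressor Decoder object] + [TextStream SocketStream Compressor FileStream object] + [Decoder object] + [Decoder]
  take SocketStream:  [SocketStream Stream Compressor Decoder object] + [SocketStream Compressor FileStream object] + [Decoder object] + [Decoder]
  take Stream:  [Stream Compressor Decoder object] + [Compressor FileStream object] + [Decoder object] + [Decoder]
  take Compressor:  [Compressor Decoder object] + [Compressor FileStream object] + [Decoder object] + [Decoder]
  take Decoder:  [Decoder object] + [FileStream object] + [Decoder object] + [Decoder]
  take FileStream:  [object] + [FileStream object] + [object]
  take object:  [object] + [object] + [object]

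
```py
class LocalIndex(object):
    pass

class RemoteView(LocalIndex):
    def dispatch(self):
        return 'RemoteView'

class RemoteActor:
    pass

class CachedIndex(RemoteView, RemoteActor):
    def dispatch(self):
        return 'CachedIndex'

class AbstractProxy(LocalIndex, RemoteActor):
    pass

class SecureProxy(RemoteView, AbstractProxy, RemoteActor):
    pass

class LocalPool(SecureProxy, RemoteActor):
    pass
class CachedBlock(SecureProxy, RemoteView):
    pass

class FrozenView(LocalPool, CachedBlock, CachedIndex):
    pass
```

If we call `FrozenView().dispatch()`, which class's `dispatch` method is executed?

CachedIndex

L[FrozenView] = FrozenView + merge(L[LocalPool], L[CachedBlock], L[CachedIndex], [LocalPool CachedBlock CachedIndex])
  take LocalPool:  [LocalPool SecureProxy RemoteView AbstractProxy LocalIndex RemoteActor object] + [CachedBlock SecureProxy RemoteView AbstractProxy LocalIndex RemoteActor object] + [CachedIndex RemoteView LocalIndex RemoteActor object] + [LocalPool CachedBlock CachedIndex]
  take CachedBlock:  [SecureProxy RemoteView AbstractProxy LocalIndex RemoteActor object] + [CachedBlock SecureProxy RemoteView AbstractProxy LocalIndex RemoteActor object] + [CachedIndex RemoteView LocalIndex RemoteActor object] + [CachedBlock CachedIndex]
  take SecureProxy:  [SecureProxy RemoteView AbstractProxy LocalIndex RemoteActor object] + [SecureProxy RemoteView AbstractProxy LocalIndex RemoteActor object] + [CachedIndex RemoteView LocalIndex RemoteActor object] + [CachedIndex]
  take CachedIndex:  [RemoteView AbstractProxy LocalIndex RemoteActor object] + [RemoteView AbstractProxy LocalIndex RemoteActor object] + [CachedIndex RemoteView LocalIndex RemoteActor object] + [CachedIndex]
  take RemoteView:  [RemoteView AbstractProxy LocalIndex RemoteActor object] + [RemoteView AbstractProxy LocalIndex RemoteActor object] + [RemoteView LocalIndex RemoteActor object]
  take AbstractProxy:  [AbstractProxy LocalIndex RemoteActor object] + [AbstractProxy LocalIndex RemoteActor object] + [LocalIndex RemoteActor object]
  take LocalIndex:  [LocalIndex RemoteActor object] + [LocalIndex RemoteActor object] + [LocalIndex RemoteActor object]
  take RemoteActor:  [RemoteActor object] + [RemoteActor object] + [RemoteActor object]
  take object:  [object] + [object] + [object]
MRO: FrozenView LocalPool CachedBlock SecureProxy CachedIndex RemoteView AbstractProxy LocalIndex RemoteActor object
dispatch is defined in: CachedIndex, RemoteView. First along the MRO is CachedIndex.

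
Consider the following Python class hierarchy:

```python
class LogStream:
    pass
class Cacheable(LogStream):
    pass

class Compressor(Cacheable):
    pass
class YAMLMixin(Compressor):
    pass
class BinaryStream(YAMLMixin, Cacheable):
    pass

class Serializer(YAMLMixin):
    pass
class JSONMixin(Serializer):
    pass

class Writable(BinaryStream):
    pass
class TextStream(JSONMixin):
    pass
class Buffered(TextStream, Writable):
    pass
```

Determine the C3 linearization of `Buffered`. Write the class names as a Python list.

L[Buffered] = Buffered + merge(L[TextStream], L[Writable], [TextStream Writable])
  take TextStream:  [TextStream JSONMixin Serializer YAMLMixin Compressor Cacheable LogStream object] + [Writable BinaryStream YAMLMixin Compressor Cacheable LogStream object] + [TextStream Writable]
  take JSONMixin:  [JSONMixin Serializer YAMLMixin Compressor Cacheable LogStream object] + [Writable BinaryStream YAMLMixin Compressor Cacheable LogStream object] + [Writable]
  take Serializer:  [Serializer YAMLMixin Compressor Cacheable LogStream object] + [Writable BinaryStream YAMLMixin Compressor Cacheable LogStream object] + [Writable]
  take Writable:  [YAMLMixin Compressor Cacheable LogStream object] + [Writable BinaryStream YAMLMixin Compressor Cacheable LogStream object] + [Writable]
  take BinaryStream:  [YAMLMixin Compressor Cacheable LogStream object] + [BinaryStream YAMLMixin Compressor Cacheable LogStream object]
  take YAMLMixin:  [YAMLMixin Compressor Cacheable LogStream object] + [YAMLMixin Compressor Cacheable LogStream object]
  take Compressor:  [Compressor Cacheable LogStream object] + [Compressor Cacheable LogStream object]
  take Cacheable:  [Cacheable LogStream object] + [Cacheable LogStream object]
  take LogStream:  [LogStream object] + [LogStream object]
  take object:  [object] + [object]

[Buffered, TextStream, JSONMixin, Serializer, Writable, BinaryStream, YAMLMixin, Compressor, Cacheable, LogStream, object]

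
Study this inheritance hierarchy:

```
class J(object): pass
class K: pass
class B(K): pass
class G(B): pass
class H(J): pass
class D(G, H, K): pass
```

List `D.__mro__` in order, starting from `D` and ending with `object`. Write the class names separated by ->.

D -> G -> B -> H -> K -> J -> object

L[D] = D + merge(L[G], L[H], L[K], [G H K])
  take G:  [G B K object] + [H J object] + [K object] + [G H K]
  take B:  [B K object] + [H J object] + [K object] + [H K]
  take H:  [K object] + [H J object] + [K object] + [H K]
  take K:  [K object] + [J object] + [K object] + [K]
  take J:  [object] + [J object] + [object]
  take object:  [object] + [object] + [object]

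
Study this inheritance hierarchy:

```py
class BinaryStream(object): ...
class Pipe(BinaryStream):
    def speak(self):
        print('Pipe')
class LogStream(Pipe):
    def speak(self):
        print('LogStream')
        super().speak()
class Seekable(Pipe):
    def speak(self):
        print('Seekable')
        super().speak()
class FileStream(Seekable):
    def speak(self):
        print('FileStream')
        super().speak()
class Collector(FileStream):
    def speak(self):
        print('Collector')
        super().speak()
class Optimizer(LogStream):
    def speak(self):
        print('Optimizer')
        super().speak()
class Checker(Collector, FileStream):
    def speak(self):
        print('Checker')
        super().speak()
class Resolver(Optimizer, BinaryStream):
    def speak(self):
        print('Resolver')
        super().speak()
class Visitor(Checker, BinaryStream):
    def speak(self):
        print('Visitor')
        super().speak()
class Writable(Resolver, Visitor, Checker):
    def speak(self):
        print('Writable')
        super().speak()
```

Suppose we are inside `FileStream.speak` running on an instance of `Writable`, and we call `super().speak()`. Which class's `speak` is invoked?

L[Writable] = Writable + merge(L[Resolver], L[Visitor], L[Checker], [Resolver Visitor Checker])
  take Resolver:  [Resolver Optimizer LogStream Pipe BinaryStream object] + [Visitor Checker Collector FileStream Seekable Pipe BinaryStream object] + [Checker Collector FileStream Seekable Pipe BinaryStream object] + [Resolver Visitor Checker]
  take Optimizer:  [Optimizer LogStream Pipe BinaryStream object] + [Visitor Checker Collector FileStream Seekable Pipe BinaryStream object] + [Checker Collector FileStream Seekable Pipe BinaryStream object] + [Visitor Checker]
  take LogStream:  [LogStream Pipe BinaryStream object] + [Visitor Checker Collector FileStream Seekable Pipe BinaryStream object] + [Checker Collector FileStream Seekable Pipe BinaryStream object] + [Visitor Checker]
  take Visitor:  [Pipe BinaryStream object] + [Visitor Checker Collector FileStream Seekable Pipe BinaryStream object] + [Checker Collector FileStream Seekable Pipe BinaryStream object] + [Visitor Checker]
  take Checker:  [Pipe BinaryStream object] + [Checker Collector FileStream Seekable Pipe BinaryStream object] + [Checker Collector FileStream Seekable Pipe BinaryStream object] + [Checker]
  take Collector:  [Pipe BinaryStream object] + [Collector FileStream Seekable Pipe BinaryStream object] + [Collector FileStream Seekable Pipe BinaryStream object]
  take FileStream:  [Pipe BinaryStream object] + [FileStream Seekable Pipe BinaryStream object] + [FileStream Seekable Pipe BinaryStream object]
  take Seekable:  [Pipe BinaryStream object] + [Seekable Pipe BinaryStream object] + [Seekable Pipe BinaryStream object]
  take Pipe:  [Pipe BinaryStream object] + [Pipe BinaryStream object] + [Pipe BinaryStream object]
  take BinaryStream:  [BinaryStream object] + [BinaryStream object] + [BinaryStream object]
  take object:  [object] + [object] + [object]
MRO: Writable Resolver Optimizer LogStream Visitor Checker Collector FileStream Seekable Pipe BinaryStream object
super() in FileStream.speak on a Writable instance goes to the class after FileStream in Writable's MRO: Seekable.

Seekable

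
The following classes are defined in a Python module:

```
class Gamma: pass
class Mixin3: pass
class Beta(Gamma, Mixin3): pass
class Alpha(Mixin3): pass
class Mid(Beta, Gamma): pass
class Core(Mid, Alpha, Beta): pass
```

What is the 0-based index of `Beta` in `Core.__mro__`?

L[Core] = Core + merge(L[Mid], L[Alpha], L[Beta], [Mid Alpha Beta])
  take Mid:  [Mid Beta Gamma Mixin3 object] + [Alpha Mixin3 object] + [Beta Gamma Mixin3 object] + [Mid Alpha Beta]
  take Alpha:  [Beta Gamma Mixin3 object] + [Alpha Mixin3 object] + [Beta Gamma Mixin3 object] + [Alpha Beta]
  take Beta:  [Beta Gamma Mixin3 object] + [Mixin3 object] + [Beta Gamma Mixin3 object] + [Beta]
  take Gamma:  [Gamma Mixin3 object] + [Mixin3 object] + [Gamma Mixin3 object]
  take Mixin3:  [Mixin3 object] + [Mixin3 object] + [Mixin3 object]
  take object:  [object] + [object] + [object]
MRO: Core Mid Alpha Beta Gamma Mixin3 object
Beta sits at index 3.

3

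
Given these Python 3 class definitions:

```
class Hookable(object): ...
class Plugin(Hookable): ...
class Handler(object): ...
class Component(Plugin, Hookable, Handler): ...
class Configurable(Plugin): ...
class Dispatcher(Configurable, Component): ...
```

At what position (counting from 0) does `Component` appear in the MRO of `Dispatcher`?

L[Dispatcher] = Dispatcher + merge(L[Configurable], L[Component], [Configurable Component])
  take Configurable:  [Configurable Plugin Hookable object] + [Component Plugin Hookable Handler object] + [Configurable Component]
  take Component:  [Plugin Hookable object] + [Component Plugin Hookable Handler object] + [Component]
  take Plugin:  [Plugin Hookable object] + [Plugin Hookable Handler object]
  take Hookable:  [Hookable object] + [Hookable Handler object]
  take Handler:  [object] + [Handler object]
  take object:  [object] + [object]
MRO: Dispatcher Configurable Component Plugin Hookable Handler object
Component sits at index 2.

2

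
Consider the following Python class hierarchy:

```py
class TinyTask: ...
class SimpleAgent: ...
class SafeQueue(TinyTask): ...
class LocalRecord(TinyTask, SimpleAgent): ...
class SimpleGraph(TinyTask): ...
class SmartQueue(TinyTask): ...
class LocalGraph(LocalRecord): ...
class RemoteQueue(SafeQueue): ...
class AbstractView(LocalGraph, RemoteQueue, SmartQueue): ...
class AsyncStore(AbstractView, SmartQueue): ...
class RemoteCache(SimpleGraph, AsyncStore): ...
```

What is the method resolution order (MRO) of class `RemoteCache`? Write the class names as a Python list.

L[RemoteCache] = RemoteCache + merge(L[SimpleGraph], L[AsyncStore], [SimpleGraph AsyncStore])
  take SimpleGraph:  [SimpleGraph TinyTask object] + [AsyncStore AbstractView LocalGraph LocalRecord RemoteQueue SafeQueue SmartQueue TinyTask SimpleAgent object] + [SimpleGraph AsyncStore]
  take AsyncStore:  [TinyTask object] + [AsyncStore AbstractView LocalGraph LocalRecord RemoteQueue SafeQueue SmartQueue TinyTask SimpleAgent object] + [AsyncStore]
  take AbstractView:  [TinyTask object] + [AbstractView LocalGraph LocalRecord RemoteQueue SafeQueue SmartQueue TinyTask SimpleAgent object]
  take LocalGraph:  [TinyTask object] + [LocalGraph LocalRecord RemoteQueue SafeQueue SmartQueue TinyTask SimpleAgent object]
  take LocalRecord:  [TinyTask object] + [LocalRecord RemoteQueue SafeQueue SmartQueue TinyTask SimpleAgent object]
  take RemoteQueue:  [TinyTask object] + [RemoteQueue SafeQueue SmartQueue TinyTask SimpleAgent object]
  take SafeQueue:  [TinyTask object] + [SafeQueue SmartQueue TinyTask SimpleAgent object]
  take SmartQueue:  [TinyTask object] + [SmartQueue TinyTask SimpleAgent object]
  take TinyTask:  [TinyTask object] + [TinyTask SimpleAgent object]
  take SimpleAgent:  [object] + [SimpleAgent object]
  take object:  [object] + [object]

[RemoteCache, SimpleGraph, AsyncStore, AbstractView, LocalGraph, LocalRecord, RemoteQueue, SafeQueue, SmartQueue, TinyTask, SimpleAgent, object]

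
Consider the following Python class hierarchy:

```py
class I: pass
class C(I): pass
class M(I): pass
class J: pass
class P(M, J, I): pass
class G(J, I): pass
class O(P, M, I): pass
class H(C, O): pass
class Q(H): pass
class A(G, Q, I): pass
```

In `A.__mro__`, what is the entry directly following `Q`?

H

L[A] = A + merge(L[G], L[Q], L[I], [G Q I])
  take G:  [G J I object] + [Q H C O P M J I object] + [I object] + [G Q I]
  take Q:  [J I object] + [Q H C O P M J I object] + [I object] + [Q I]
  take H:  [J I object] + [H C O P M J I object] + [I object] + [I]
  take C:  [J I object] + [C O P M J I object] + [I object] + [I]
  take O:  [J I object] + [O P M J I object] + [I object] + [I]
  take P:  [J I object] + [P M J I object] + [I object] + [I]
  take M:  [J I object] + [M J I object] + [I object] + [I]
  take J:  [J I object] + [J I object] + [I object] + [I]
  take I:  [I object] + [I object] + [I object] + [I]
  take object:  [object] + [object] + [object]
MRO: A G Q H C O P M J I object
Q is at position 2; next is H.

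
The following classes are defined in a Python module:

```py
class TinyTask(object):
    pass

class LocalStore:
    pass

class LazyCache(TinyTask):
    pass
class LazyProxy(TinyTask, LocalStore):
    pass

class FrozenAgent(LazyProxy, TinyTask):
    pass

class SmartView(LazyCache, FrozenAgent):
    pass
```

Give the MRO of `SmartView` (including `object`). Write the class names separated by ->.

L[SmartView] = SmartView + merge(L[LazyCache], L[FrozenAgent], [LazyCache FrozenAgent])
  take LazyCache:  [LazyCache TinyTask object] + [FrozenAgent LazyProxy TinyTask LocalStore object] + [LazyCache FrozenAgent]
  take FrozenAgent:  [TinyTask object] + [FrozenAgent LazyProxy TinyTask LocalStore object] + [FrozenAgent]
  take LazyProxy:  [TinyTask object] + [LazyProxy TinyTask LocalStore object]
  take TinyTask:  [TinyTask object] + [TinyTask LocalStore object]
  take LocalStore:  [object] + [LocalStore object]
  take object:  [object] + [object]

SmartView -> LazyCache -> FrozenAgent -> LazyProxy -> TinyTask -> LocalStore -> object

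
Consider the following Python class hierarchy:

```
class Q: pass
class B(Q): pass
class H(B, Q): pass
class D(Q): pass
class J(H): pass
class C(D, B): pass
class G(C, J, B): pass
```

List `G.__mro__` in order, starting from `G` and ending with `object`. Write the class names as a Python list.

[G, C, D, J, H, B, Q, object]

L[G] = G + merge(L[C], L[J], L[B], [C J B])
  take C:  [C D B Q object] + [J H B Q object] + [B Q object] + [C J B]
  take D:  [D B Q object] + [J H B Q object] + [B Q object] + [J B]
  take J:  [B Q object] + [J H B Q object] + [B Q object] + [J B]
  take H:  [B Q object] + [H B Q object] + [B Q object] + [B]
  take B:  [B Q object] + [B Q object] + [B Q object] + [B]
  take Q:  [Q object] + [Q object] + [Q object]
  take object:  [object] + [object] + [object]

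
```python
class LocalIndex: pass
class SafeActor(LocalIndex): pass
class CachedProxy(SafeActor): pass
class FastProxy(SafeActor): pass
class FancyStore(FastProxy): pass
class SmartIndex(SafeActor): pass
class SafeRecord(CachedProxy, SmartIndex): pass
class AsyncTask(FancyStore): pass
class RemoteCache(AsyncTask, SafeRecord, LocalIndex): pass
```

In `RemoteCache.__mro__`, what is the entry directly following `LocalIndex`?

L[RemoteCache] = RemoteCache + merge(L[AsyncTask], L[SafeRecord], L[LocalIndex], [AsyncTask SafeRecord LocalIndex])
  take AsyncTask:  [AsyncTask FancyStore FastProxy SafeActor LocalIndex object] + [SafeRecord CachedProxy SmartIndex SafeActor LocalIndex object] + [LocalIndex object] + [AsyncTask SafeRecord LocalIndex]
  take FancyStore:  [FancyStore FastProxy SafeActor LocalIndex object] + [SafeRecord CachedProxy SmartIndex SafeActor LocalIndex object] + [LocalIndex object] + [SafeRecord LocalIndex]
  take FastProxy:  [FastProxy SafeActor LocalIndex object] + [SafeRecord CachedProxy SmartIndex SafeActor LocalIndex object] + [LocalIndex object] + [SafeRecord LocalIndex]
  take SafeRecord:  [SafeActor LocalIndex object] + [SafeRecord CachedProxy SmartIndex SafeActor LocalIndex object] + [LocalIndex object] + [SafeRecord LocalIndex]
  take CachedProxy:  [SafeActor LocalIndex object] + [CachedProxy SmartIndex SafeActor LocalIndex object] + [LocalIndex object] + [LocalIndex]
  take SmartIndex:  [SafeActor LocalIndex object] + [SmartIndex SafeActor LocalIndex object] + [LocalIndex object] + [LocalIndex]
  take SafeActor:  [SafeActor LocalIndex object] + [SafeActor LocalIndex object] + [LocalIndex object] + [LocalIndex]
  take LocalIndex:  [LocalIndex object] + [LocalIndex object] + [LocalIndex object] + [LocalIndex]
  take object:  [object] + [object] + [object]
MRO: RemoteCache AsyncTask FancyStore FastProxy SafeRecord CachedProxy SmartIndex SafeActor LocalIndex object
LocalIndex is at position 8; next is object.

object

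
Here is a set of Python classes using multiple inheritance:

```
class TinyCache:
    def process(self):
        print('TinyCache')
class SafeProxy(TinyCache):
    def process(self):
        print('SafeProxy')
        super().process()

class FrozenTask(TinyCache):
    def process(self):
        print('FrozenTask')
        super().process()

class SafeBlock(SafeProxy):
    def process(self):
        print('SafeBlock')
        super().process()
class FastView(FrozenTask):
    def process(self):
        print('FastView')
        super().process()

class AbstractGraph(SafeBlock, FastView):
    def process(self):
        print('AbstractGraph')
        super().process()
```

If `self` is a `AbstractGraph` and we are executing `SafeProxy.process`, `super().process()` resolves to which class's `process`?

FastView

L[AbstractGraph] = AbstractGraph + merge(L[SafeBlock], L[FastView], [SafeBlock FastView])
  take SafeBlock:  [SafeBlock SafeProxy TinyCache object] + [FastView FrozenTask TinyCache object] + [SafeBlock FastView]
  take SafeProxy:  [SafeProxy TinyCache object] + [FastView FrozenTask TinyCache object] + [FastView]
  take FastView:  [TinyCache object] + [FastView FrozenTask TinyCache object] + [FastView]
  take FrozenTask:  [TinyCache object] + [FrozenTask TinyCache object]
  take TinyCache:  [TinyCache object] + [TinyCache object]
  take object:  [object] + [object]
MRO: AbstractGraph SafeBlock SafeProxy FastView FrozenTask TinyCache object
super() in SafeProxy.process on a AbstractGraph instance goes to the class after SafeProxy in AbstractGraph's MRO: FastView.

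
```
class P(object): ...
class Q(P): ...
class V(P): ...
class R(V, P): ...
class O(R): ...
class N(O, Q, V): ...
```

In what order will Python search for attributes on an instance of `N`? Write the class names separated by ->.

L[N] = N + merge(L[O], L[Q], L[V], [O Q V])
  take O:  [O R V P object] + [Q P object] + [V P object] + [O Q V]
  take R:  [R V P object] + [Q P object] + [V P object] + [Q V]
  take Q:  [V P object] + [Q P object] + [V P object] + [Q V]
  take V:  [V P object] + [P object] + [V P object] + [V]
  take P:  [P object] + [P object] + [P object]
  take object:  [object] + [object] + [object]

N -> O -> R -> Q -> V -> P -> object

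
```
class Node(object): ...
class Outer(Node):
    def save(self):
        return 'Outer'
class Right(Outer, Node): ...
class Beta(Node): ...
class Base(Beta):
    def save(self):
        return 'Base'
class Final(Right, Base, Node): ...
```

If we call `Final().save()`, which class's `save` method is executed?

L[Final] = Final + merge(L[Right], L[Base], L[Node], [Right Base Node])
  take Right:  [Right Outer Node object] + [Base Beta Node object] + [Node object] + [Right Base Node]
  take Outer:  [Outer Node object] + [Base Beta Node object] + [Node object] + [Base Node]
  take Base:  [Node object] + [Base Beta Node object] + [Node object] + [Base Node]
  take Beta:  [Node object] + [Beta Node object] + [Node object] + [Node]
  take Node:  [Node object] + [Node object] + [Node object] + [Node]
  take object:  [object] + [object] + [object]
MRO: Final Right Outer Base Beta Node object
save is defined in: Base, Outer. First along the MRO is Outer.

Outer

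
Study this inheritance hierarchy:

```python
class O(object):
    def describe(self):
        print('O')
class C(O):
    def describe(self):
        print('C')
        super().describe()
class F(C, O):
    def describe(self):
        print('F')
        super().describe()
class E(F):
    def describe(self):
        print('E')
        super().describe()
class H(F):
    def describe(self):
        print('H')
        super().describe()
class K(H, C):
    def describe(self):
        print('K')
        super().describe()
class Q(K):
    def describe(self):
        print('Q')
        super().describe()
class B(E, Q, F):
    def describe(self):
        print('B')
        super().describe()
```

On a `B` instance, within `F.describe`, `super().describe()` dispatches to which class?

C

L[B] = B + merge(L[E], L[Q], L[F], [E Q F])
  take E:  [E F C O object] + [Q K H F C O object] + [F C O object] + [E Q F]
  take Q:  [F C O object] + [Q K H F C O object] + [F C O object] + [Q F]
  take K:  [F C O object] + [K H F C O object] + [F C O object] + [F]
  take H:  [F C O object] + [H F C O object] + [F C O object] + [F]
  take F:  [F C O object] + [F C O object] + [F C O object] + [F]
  take C:  [C O object] + [C O object] + [C O object]
  take O:  [O object] + [O object] + [O object]
  take object:  [object] + [object] + [object]
MRO: B E Q K H F C O object
super() in F.describe on a B instance goes to the class after F in B's MRO: C.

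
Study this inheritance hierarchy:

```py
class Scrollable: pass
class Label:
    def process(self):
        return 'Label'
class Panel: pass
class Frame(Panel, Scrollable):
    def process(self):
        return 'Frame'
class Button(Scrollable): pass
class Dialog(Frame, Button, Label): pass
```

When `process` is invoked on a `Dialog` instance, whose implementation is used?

L[Dialog] = Dialog + merge(L[Frame], L[Button], L[Label], [Frame Button Label])
  take Frame:  [Frame Panel Scrollable object] + [Button Scrollable object] + [Label object] + [Frame Button Label]
  take Panel:  [Panel Scrollable object] + [Button Scrollable object] + [Label object] + [Button Label]
  take Button:  [Scrollable object] + [Button Scrollable object] + [Label object] + [Button Label]
  take Scrollable:  [Scrollable object] + [Scrollable object] + [Label object] + [Label]
  take Label:  [object] + [object] + [Label object] + [Label]
  take object:  [object] + [object] + [object]
MRO: Dialog Frame Panel Button Scrollable Label object
process is defined in: Frame, Label. First along the MRO is Frame.

Frame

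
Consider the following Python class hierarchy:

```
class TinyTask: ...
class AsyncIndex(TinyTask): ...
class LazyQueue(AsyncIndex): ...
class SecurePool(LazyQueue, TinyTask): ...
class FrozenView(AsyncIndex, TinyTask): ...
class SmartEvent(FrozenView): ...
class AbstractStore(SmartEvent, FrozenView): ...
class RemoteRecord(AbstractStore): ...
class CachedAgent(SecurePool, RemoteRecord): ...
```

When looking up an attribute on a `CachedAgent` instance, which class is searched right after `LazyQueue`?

RemoteRecord

L[CachedAgent] = CachedAgent + merge(L[SecurePool], L[RemoteRecord], [SecurePool RemoteRecord])
  take SecurePool:  [SecurePool LazyQueue AsyncIndex TinyTask object] + [RemoteRecord AbstractStore SmartEvent FrozenView AsyncIndex TinyTask object] + [SecurePool RemoteRecord]
  take LazyQueue:  [LazyQueue AsyncIndex TinyTask object] + [RemoteRecord AbstractStore SmartEvent FrozenView AsyncIndex TinyTask object] + [RemoteRecord]
  take RemoteRecord:  [AsyncIndex TinyTask object] + [RemoteRecord AbstractStore SmartEvent FrozenView AsyncIndex TinyTask object] + [RemoteRecord]
  take AbstractStore:  [AsyncIndex TinyTask object] + [AbstractStore SmartEvent FrozenView AsyncIndex TinyTask object]
  take SmartEvent:  [AsyncIndex TinyTask object] + [SmartEvent FrozenView AsyncIndex TinyTask object]
  take FrozenView:  [AsyncIndex TinyTask object] + [FrozenView AsyncIndex TinyTask object]
  take AsyncIndex:  [AsyncIndex TinyTask object] + [AsyncIndex TinyTask object]
  take TinyTask:  [TinyTask object] + [TinyTask object]
  take object:  [object] + [object]
MRO: CachedAgent SecurePool LazyQueue RemoteRecord AbstractStore SmartEvent FrozenView AsyncIndex TinyTask object
LazyQueue is at position 2; next is RemoteRecord.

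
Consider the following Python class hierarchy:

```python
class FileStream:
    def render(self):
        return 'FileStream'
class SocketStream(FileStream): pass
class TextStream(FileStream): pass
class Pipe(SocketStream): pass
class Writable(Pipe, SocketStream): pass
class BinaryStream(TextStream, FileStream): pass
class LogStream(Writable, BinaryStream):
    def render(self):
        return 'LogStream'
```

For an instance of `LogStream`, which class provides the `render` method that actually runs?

L[LogStream] = LogStream + merge(L[Writable], L[BinaryStream], [Writable BinaryStream])
  take Writable:  [Writable Pipe SocketStream FileStream object] + [BinaryStream TextStream FileStream object] + [Writable BinaryStream]
  take Pipe:  [Pipe SocketStream FileStream object] + [BinaryStream TextStream FileStream object] + [BinaryStream]
  take SocketStream:  [SocketStream FileStream object] + [BinaryStream TextStream FileStream object] + [BinaryStream]
  take BinaryStream:  [FileStream object] + [BinaryStream TextStream FileStream object] + [BinaryStream]
  take TextStream:  [FileStream object] + [TextStream FileStream object]
  take FileStream:  [FileStream object] + [FileStream object]
  take object:  [object] + [object]
MRO: LogStream Writable Pipe SocketStream BinaryStream TextStream FileStream object
render is defined in: FileStream, LogStream. First along the MRO is LogStream.

LogStream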